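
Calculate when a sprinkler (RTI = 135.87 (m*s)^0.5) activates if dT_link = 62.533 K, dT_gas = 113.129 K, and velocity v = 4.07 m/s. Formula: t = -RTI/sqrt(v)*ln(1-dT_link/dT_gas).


dT_link/dT_gas = 0.55276
ln(1 - 0.55276) = -0.80466
t = -135.87 / sqrt(4.07) * -0.80466 = 54.192 s

54.192 s


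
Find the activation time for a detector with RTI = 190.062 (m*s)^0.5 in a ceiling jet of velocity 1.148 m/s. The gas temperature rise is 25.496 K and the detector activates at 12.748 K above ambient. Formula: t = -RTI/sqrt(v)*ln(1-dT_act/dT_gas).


dT_act/dT_gas = 0.5
ln(1 - 0.5) = -0.69315
t = -190.062 / sqrt(1.148) * -0.69315 = 122.96 s

122.96 s


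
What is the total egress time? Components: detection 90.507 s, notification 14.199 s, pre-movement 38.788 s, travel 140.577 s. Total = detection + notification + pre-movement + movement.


Total = 90.507 + 14.199 + 38.788 + 140.577 = 284.071 s

284.071 s


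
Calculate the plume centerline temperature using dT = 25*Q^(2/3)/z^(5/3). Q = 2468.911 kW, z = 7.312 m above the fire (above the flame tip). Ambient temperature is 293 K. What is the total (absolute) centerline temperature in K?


Q^(2/3) = 182.67
z^(5/3) = 27.546
dT = 25 * 182.67 / 27.546 = 165.79 K
T = 293 + 165.79 = 458.79 K

458.79 K


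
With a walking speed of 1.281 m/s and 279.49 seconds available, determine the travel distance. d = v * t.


d = 1.281 * 279.49 = 358.03 m

358.03 m


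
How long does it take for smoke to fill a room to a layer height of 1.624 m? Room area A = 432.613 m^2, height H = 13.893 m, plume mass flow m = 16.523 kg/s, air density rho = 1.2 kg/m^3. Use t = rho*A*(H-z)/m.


H - z = 12.269 m
t = 1.2 * 432.613 * 12.269 / 16.523 = 385.48 s

385.48 s


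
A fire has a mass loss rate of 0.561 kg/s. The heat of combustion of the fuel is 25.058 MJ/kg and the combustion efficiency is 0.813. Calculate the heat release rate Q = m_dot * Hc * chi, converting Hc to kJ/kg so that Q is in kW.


Hc = 25.058 MJ/kg = 25.058 * 1000 kJ/kg = 25058 kJ/kg
Q = 0.561 kg/s * 25058 kJ/kg * 0.813 = 11429 kW

11429 kW


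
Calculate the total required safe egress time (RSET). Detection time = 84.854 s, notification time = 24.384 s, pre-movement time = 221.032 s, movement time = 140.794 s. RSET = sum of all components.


Total = 84.854 + 24.384 + 221.032 + 140.794 = 471.064 s

471.064 s


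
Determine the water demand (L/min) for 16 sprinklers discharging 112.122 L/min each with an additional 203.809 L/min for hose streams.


Sprinkler demand = 16 * 112.122 = 1793.952 L/min
Total = 1793.952 + 203.809 = 1997.761 L/min

1997.761 L/min


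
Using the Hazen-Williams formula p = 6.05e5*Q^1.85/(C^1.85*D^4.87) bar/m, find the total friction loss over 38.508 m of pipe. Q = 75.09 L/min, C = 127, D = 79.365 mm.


Q^1.85 = 2950.0
C^1.85 = 7799.0
D^4.87 = 1.7832e+09
p/m = 0.00012834 bar/m
p_total = 0.00012834 * 38.508 = 0.0049420 bar

0.0049420 bar


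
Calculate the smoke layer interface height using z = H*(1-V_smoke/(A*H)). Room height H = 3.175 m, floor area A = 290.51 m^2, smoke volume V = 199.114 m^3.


V/(A*H) = 0.21587
1 - 0.21587 = 0.78413
z = 3.175 * 0.78413 = 2.4896 m

2.4896 m


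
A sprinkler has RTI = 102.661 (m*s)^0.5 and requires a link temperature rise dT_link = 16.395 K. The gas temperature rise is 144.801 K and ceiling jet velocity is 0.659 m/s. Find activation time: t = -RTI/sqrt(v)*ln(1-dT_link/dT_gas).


dT_link/dT_gas = 0.11322
ln(1 - 0.11322) = -0.12016
t = -102.661 / sqrt(0.659) * -0.12016 = 15.196 s

15.196 s


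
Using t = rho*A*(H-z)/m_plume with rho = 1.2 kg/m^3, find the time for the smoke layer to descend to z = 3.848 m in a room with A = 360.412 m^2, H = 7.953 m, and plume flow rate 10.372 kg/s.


H - z = 4.105 m
t = 1.2 * 360.412 * 4.105 / 10.372 = 171.17 s

171.17 s


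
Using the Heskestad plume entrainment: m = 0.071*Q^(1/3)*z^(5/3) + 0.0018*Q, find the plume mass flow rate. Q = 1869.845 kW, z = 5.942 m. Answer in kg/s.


Q^(1/3) = 12.320
z^(5/3) = 19.493
First term = 0.071 * 12.320 * 19.493 = 17.051
Second term = 0.0018 * 1869.845 = 3.3657
m = 20.417 kg/s

20.417 kg/s


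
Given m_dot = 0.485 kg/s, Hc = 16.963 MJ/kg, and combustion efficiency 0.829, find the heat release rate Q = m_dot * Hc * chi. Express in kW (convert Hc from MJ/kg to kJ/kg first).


Hc = 16.963 MJ/kg = 16.963 * 1000 kJ/kg = 16963 kJ/kg
Q = 0.485 kg/s * 16963 kJ/kg * 0.829 = 6820.2 kW

6820.2 kW


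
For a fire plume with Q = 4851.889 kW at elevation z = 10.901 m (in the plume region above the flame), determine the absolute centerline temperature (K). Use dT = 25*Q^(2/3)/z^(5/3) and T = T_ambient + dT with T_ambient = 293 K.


Q^(2/3) = 286.60
z^(5/3) = 53.593
dT = 25 * 286.60 / 53.593 = 133.69 K
T = 293 + 133.69 = 426.69 K

426.69 K


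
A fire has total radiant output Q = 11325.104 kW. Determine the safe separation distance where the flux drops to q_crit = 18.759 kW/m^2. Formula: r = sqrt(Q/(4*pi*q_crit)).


4*pi*q_crit = 235.73
Q/(4*pi*q_crit) = 48.042
r = sqrt(48.042) = 6.9312 m

6.9312 m


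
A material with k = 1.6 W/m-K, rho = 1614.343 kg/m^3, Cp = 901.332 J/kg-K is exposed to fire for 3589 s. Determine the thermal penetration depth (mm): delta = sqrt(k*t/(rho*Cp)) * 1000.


alpha = 1.6 / (1614.343 * 901.332) = 1.0996e-06 m^2/s
alpha * t = 0.0039465
delta = sqrt(0.0039465) * 1000 = 62.821 mm

62.821 mm


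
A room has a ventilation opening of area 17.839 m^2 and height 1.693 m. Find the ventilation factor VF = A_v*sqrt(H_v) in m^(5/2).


sqrt(H_v) = 1.3012
VF = 17.839 * 1.3012 = 23.211 m^(5/2)

23.211 m^(5/2)


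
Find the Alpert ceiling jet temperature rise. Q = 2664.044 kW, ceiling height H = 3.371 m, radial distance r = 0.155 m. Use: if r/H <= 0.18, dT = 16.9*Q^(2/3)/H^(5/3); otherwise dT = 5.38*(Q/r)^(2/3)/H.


r/H = 0.155 / 3.371 = 0.045980
r/H <= 0.18, so dT = 16.9*Q^(2/3)/H^(5/3)
Q^(2/3) = 192.17
H^(5/3) = 7.5788
dT = 16.9 * 192.17 / 7.5788 = 428.53 K

428.53 K


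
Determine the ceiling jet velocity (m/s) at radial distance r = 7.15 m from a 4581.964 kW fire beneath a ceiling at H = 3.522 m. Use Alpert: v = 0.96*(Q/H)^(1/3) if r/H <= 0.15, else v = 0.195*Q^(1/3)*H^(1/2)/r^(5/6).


r/H = 7.15 / 3.522 = 2.0301
r/H > 0.15, so v = 0.195*Q^(1/3)*H^(1/2)/r^(5/6)
Q^(1/3) = 16.609
H^(1/2) = 1.8767
r^(5/6) = 5.1514
v = 0.195 * 16.609 * 1.8767 / 5.1514 = 1.1799 m/s

1.1799 m/s


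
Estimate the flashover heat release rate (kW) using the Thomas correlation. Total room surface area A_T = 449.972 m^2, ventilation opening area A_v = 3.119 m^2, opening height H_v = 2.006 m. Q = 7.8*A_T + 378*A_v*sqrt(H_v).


7.8*A_T = 3509.8
sqrt(H_v) = 1.4163
378*A_v*sqrt(H_v) = 1669.8
Q = 3509.8 + 1669.8 = 5179.6 kW

5179.6 kW


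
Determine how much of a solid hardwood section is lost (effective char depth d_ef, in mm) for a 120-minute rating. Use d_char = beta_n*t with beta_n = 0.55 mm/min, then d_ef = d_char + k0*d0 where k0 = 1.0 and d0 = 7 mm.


d_char = 0.55 * 120 = 66 mm
d_ef = 66 + 1.0*7 = 73 mm

73 mm


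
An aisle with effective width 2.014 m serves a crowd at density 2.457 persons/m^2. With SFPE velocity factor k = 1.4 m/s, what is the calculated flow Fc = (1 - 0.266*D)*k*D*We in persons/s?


1 - 0.266*D = 1 - 0.266*2.457 = 0.34644
Fs = 0.34644 * 1.4 * 2.457 = 1.1917 persons/(s*m)
Fc = 1.1917 * 2.014 = 2.4000 persons/s

2.4000 persons/s


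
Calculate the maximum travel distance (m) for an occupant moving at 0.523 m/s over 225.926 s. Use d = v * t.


d = 0.523 * 225.926 = 118.16 m

118.16 m


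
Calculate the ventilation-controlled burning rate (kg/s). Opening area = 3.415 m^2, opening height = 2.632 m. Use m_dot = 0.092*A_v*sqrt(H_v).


sqrt(H_v) = 1.6223
m_dot = 0.092 * 3.415 * 1.6223 = 0.50971 kg/s

0.50971 kg/s


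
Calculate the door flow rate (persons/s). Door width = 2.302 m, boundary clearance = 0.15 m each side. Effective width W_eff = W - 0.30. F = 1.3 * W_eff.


W_eff = 2.302 - 0.30 = 2.002 m
F = 1.3 * 2.002 = 2.6026 persons/s

2.6026 persons/s


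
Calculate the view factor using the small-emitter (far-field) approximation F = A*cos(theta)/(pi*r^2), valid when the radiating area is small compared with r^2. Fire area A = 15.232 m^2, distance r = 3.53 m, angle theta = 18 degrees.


cos(18 deg) = 0.95106
pi*r^2 = 39.147
F = 15.232 * 0.95106 / 39.147 = 0.37005

0.37005


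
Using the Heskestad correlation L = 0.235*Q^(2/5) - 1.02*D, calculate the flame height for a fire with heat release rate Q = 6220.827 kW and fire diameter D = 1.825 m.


Q^(2/5) = 32.926
0.235 * Q^(2/5) = 7.7376
1.02 * D = 1.8615
L = 5.8761 m

5.8761 m


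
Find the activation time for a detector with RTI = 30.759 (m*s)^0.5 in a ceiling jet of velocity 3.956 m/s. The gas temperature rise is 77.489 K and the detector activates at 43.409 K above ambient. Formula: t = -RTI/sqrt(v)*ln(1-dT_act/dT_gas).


dT_act/dT_gas = 0.56020
ln(1 - 0.56020) = -0.82143
t = -30.759 / sqrt(3.956) * -0.82143 = 12.703 s

12.703 s


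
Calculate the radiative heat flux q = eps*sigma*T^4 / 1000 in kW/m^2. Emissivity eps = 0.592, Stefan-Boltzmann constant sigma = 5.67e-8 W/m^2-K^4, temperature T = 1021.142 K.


T^4 = 1.0873e+12
q = 0.592 * 5.67e-8 * 1.0873e+12 / 1000 = 36.496 kW/m^2

36.496 kW/m^2


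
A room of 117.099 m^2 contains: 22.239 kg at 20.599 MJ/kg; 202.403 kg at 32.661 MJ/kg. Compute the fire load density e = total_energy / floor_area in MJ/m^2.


Total energy = 22.239*20.599 + 202.403*32.661
= 458.1012 + 6610.684
= 7068.786 MJ
e = 7068.786 / 117.099 = 60.366 MJ/m^2

60.366 MJ/m^2


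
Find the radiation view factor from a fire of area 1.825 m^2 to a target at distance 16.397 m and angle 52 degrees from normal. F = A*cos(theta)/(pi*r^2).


cos(52 deg) = 0.61566
pi*r^2 = 844.65
F = 1.825 * 0.61566 / 844.65 = 0.0013302

0.0013302


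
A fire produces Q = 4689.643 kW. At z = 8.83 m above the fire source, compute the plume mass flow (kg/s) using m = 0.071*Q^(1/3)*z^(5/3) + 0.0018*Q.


Q^(1/3) = 16.738
z^(5/3) = 37.723
First term = 0.071 * 16.738 * 37.723 = 44.830
Second term = 0.0018 * 4689.643 = 8.4414
m = 53.272 kg/s

53.272 kg/s


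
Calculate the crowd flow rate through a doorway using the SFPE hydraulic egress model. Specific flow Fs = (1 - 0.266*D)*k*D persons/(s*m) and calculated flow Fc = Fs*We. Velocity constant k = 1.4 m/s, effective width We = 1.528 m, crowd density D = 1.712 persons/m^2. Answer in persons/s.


1 - 0.266*D = 1 - 0.266*1.712 = 0.54461
Fs = 0.54461 * 1.4 * 1.712 = 1.3053 persons/(s*m)
Fc = 1.3053 * 1.528 = 1.9945 persons/s

1.9945 persons/s


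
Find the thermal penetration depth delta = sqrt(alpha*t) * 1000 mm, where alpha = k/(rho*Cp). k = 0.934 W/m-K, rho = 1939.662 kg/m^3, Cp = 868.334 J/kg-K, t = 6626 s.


alpha = 0.934 / (1939.662 * 868.334) = 5.5454e-07 m^2/s
alpha * t = 0.0036744
delta = sqrt(0.0036744) * 1000 = 60.617 mm

60.617 mm


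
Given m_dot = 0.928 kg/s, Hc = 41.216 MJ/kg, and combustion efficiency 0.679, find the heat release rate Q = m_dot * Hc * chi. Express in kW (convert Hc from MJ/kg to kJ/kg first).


Hc = 41.216 MJ/kg = 41.216 * 1000 kJ/kg = 41216 kJ/kg
Q = 0.928 kg/s * 41216 kJ/kg * 0.679 = 25971 kW

25971 kW


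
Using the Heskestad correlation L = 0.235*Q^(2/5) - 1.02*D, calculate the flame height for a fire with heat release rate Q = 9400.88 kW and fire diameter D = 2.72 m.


Q^(2/5) = 38.839
0.235 * Q^(2/5) = 9.1272
1.02 * D = 2.7744
L = 6.3528 m

6.3528 m


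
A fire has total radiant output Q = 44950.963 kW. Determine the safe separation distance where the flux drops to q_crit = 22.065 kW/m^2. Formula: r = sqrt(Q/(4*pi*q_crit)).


4*pi*q_crit = 277.28
Q/(4*pi*q_crit) = 162.12
r = sqrt(162.12) = 12.732 m

12.732 m


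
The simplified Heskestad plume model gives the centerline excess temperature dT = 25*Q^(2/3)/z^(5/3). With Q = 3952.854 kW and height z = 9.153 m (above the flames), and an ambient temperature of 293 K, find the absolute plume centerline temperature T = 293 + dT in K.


Q^(2/3) = 250.00
z^(5/3) = 40.050
dT = 25 * 250.00 / 40.050 = 156.05 K
T = 293 + 156.05 = 449.05 K

449.05 K


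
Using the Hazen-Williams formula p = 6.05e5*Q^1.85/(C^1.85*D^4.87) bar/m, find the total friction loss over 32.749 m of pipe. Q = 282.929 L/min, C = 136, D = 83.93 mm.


Q^1.85 = 34324
C^1.85 = 8852.1
D^4.87 = 2.3414e+09
p/m = 0.0010019 bar/m
p_total = 0.0010019 * 32.749 = 0.032812 bar

0.032812 bar


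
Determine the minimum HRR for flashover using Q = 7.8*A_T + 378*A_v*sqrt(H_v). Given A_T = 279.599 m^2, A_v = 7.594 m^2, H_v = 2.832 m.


7.8*A_T = 2180.9
sqrt(H_v) = 1.6829
378*A_v*sqrt(H_v) = 4830.7
Q = 2180.9 + 4830.7 = 7011.6 kW

7011.6 kW


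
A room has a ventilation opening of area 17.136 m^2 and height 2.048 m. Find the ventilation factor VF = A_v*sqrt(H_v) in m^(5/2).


sqrt(H_v) = 1.4311
VF = 17.136 * 1.4311 = 24.523 m^(5/2)

24.523 m^(5/2)


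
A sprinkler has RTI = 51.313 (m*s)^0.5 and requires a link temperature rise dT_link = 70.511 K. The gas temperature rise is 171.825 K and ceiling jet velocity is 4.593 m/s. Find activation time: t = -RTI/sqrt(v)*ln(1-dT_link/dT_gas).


dT_link/dT_gas = 0.41037
ln(1 - 0.41037) = -0.52825
t = -51.313 / sqrt(4.593) * -0.52825 = 12.648 s

12.648 s


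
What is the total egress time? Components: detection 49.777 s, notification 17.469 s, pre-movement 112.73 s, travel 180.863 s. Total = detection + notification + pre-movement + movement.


Total = 49.777 + 17.469 + 112.73 + 180.863 = 360.839 s

360.839 s


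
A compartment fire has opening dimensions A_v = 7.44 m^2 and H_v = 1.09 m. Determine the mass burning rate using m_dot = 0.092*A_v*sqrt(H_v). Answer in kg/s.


sqrt(H_v) = 1.0440
m_dot = 0.092 * 7.44 * 1.0440 = 0.71462 kg/s

0.71462 kg/s


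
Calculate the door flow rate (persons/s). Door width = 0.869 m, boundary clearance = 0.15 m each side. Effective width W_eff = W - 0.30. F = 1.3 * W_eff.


W_eff = 0.869 - 0.30 = 0.569 m
F = 1.3 * 0.569 = 0.73970 persons/s

0.73970 persons/s


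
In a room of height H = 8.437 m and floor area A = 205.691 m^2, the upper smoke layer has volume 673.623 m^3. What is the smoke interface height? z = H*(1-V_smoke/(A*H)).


V/(A*H) = 0.38816
1 - 0.38816 = 0.61184
z = 8.437 * 0.61184 = 5.1621 m

5.1621 m


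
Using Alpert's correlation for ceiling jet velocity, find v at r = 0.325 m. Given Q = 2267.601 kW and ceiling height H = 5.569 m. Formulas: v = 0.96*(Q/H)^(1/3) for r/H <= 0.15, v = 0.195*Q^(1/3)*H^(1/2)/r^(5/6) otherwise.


r/H = 0.325 / 5.569 = 0.058359
r/H <= 0.15, so v = 0.96*(Q/H)^(1/3)
Q/H = 407.18
(Q/H)^(1/3) = 7.4119
v = 0.96 * 7.4119 = 7.1154 m/s

7.1154 m/s


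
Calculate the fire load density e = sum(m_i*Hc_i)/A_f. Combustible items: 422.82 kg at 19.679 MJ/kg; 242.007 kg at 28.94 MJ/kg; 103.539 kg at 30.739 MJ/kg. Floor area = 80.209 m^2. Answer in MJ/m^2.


Total energy = 422.82*19.679 + 242.007*28.94 + 103.539*30.739
= 8320.675 + 7003.683 + 3182.685
= 18507.04 MJ
e = 18507.04 / 80.209 = 230.74 MJ/m^2

230.74 MJ/m^2


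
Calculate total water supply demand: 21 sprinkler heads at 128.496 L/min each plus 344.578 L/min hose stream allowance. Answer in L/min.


Sprinkler demand = 21 * 128.496 = 2698.416 L/min
Total = 2698.416 + 344.578 = 3042.994 L/min

3042.994 L/min


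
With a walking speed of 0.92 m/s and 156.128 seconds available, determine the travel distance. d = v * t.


d = 0.92 * 156.128 = 143.64 m

143.64 m


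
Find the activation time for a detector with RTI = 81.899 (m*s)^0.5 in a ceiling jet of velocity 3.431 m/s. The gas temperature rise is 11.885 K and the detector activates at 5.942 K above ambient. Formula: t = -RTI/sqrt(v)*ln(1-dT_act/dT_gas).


dT_act/dT_gas = 0.49996
ln(1 - 0.49996) = -0.69306
t = -81.899 / sqrt(3.431) * -0.69306 = 30.644 s

30.644 s


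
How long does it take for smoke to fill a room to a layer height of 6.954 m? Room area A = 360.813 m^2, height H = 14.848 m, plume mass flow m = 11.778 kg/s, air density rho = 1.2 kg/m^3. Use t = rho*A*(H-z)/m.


H - z = 7.894 m
t = 1.2 * 360.813 * 7.894 / 11.778 = 290.19 s

290.19 s


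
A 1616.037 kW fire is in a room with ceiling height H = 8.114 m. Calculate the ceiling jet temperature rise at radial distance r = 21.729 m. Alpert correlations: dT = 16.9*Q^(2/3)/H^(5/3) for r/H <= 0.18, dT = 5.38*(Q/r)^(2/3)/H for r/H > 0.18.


r/H = 21.729 / 8.114 = 2.6780
r/H > 0.18, so dT = 5.38*(Q/r)^(2/3)/H
Q/r = 74.372
(Q/r)^(2/3) = 17.685
dT = 5.38 * 17.685 / 8.114 = 11.726 K

11.726 K


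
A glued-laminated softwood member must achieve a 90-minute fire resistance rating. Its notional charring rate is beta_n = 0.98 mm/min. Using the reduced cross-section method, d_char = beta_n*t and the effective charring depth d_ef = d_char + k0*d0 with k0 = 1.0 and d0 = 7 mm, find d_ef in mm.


d_char = 0.98 * 90 = 88.2 mm
d_ef = 88.2 + 1.0*7 = 95.2 mm

95.2 mm


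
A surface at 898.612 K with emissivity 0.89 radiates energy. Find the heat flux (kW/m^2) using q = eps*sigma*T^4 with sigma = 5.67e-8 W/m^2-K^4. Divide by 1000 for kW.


T^4 = 6.5206e+11
q = 0.89 * 5.67e-8 * 6.5206e+11 / 1000 = 32.905 kW/m^2

32.905 kW/m^2


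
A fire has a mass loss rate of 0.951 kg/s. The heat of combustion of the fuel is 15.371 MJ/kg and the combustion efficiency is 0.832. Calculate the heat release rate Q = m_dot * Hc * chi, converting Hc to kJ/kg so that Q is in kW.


Hc = 15.371 MJ/kg = 15.371 * 1000 kJ/kg = 15371 kJ/kg
Q = 0.951 kg/s * 15371 kJ/kg * 0.832 = 12162 kW

12162 kW


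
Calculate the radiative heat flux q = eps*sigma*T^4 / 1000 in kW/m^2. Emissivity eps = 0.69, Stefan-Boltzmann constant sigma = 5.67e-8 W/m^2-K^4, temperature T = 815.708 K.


T^4 = 4.4273e+11
q = 0.69 * 5.67e-8 * 4.4273e+11 / 1000 = 17.321 kW/m^2

17.321 kW/m^2


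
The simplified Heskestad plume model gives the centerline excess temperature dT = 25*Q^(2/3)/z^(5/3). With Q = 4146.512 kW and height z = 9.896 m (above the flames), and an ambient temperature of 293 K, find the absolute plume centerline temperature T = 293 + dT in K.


Q^(2/3) = 258.10
z^(5/3) = 45.614
dT = 25 * 258.10 / 45.614 = 141.46 K
T = 293 + 141.46 = 434.46 K

434.46 K


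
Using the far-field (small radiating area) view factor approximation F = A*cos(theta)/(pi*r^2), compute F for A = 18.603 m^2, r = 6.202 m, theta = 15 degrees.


cos(15 deg) = 0.96593
pi*r^2 = 120.84
F = 18.603 * 0.96593 / 120.84 = 0.14870

0.14870


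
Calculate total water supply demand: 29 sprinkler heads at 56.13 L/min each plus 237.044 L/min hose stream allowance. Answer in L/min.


Sprinkler demand = 29 * 56.13 = 1627.77 L/min
Total = 1627.77 + 237.044 = 1864.814 L/min

1864.814 L/min


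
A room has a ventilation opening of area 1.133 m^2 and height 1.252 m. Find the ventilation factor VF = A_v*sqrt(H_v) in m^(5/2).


sqrt(H_v) = 1.1189
VF = 1.133 * 1.1189 = 1.2677 m^(5/2)

1.2677 m^(5/2)


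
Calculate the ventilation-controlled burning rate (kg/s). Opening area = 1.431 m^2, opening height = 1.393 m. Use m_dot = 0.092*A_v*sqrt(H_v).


sqrt(H_v) = 1.1803
m_dot = 0.092 * 1.431 * 1.1803 = 0.15538 kg/s

0.15538 kg/s


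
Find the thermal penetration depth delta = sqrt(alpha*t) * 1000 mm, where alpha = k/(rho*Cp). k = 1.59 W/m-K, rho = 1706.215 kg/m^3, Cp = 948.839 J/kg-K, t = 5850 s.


alpha = 1.59 / (1706.215 * 948.839) = 9.8213e-07 m^2/s
alpha * t = 0.0057455
delta = sqrt(0.0057455) * 1000 = 75.799 mm

75.799 mm


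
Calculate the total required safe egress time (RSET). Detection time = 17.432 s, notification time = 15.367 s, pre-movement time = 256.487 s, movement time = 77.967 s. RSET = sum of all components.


Total = 17.432 + 15.367 + 256.487 + 77.967 = 367.253 s

367.253 s


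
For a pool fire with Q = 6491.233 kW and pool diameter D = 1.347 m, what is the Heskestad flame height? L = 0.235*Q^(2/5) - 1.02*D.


Q^(2/5) = 33.491
0.235 * Q^(2/5) = 7.8704
1.02 * D = 1.3739
L = 6.4965 m

6.4965 m


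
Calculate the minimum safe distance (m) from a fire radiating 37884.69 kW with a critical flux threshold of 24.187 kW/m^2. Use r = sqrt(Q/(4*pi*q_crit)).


4*pi*q_crit = 303.94
Q/(4*pi*q_crit) = 124.64
r = sqrt(124.64) = 11.164 m

11.164 m


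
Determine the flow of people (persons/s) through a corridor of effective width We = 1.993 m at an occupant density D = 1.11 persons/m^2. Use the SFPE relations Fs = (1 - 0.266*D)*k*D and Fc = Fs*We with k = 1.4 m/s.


1 - 0.266*D = 1 - 0.266*1.11 = 0.70474
Fs = 0.70474 * 1.4 * 1.11 = 1.0952 persons/(s*m)
Fc = 1.0952 * 1.993 = 2.1827 persons/s

2.1827 persons/s


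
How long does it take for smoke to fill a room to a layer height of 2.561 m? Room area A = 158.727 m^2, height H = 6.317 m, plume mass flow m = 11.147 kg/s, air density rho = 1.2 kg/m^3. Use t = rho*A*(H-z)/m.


H - z = 3.756 m
t = 1.2 * 158.727 * 3.756 / 11.147 = 64.180 s

64.180 s


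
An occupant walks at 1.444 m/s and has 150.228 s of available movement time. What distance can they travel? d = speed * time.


d = 1.444 * 150.228 = 216.93 m

216.93 m


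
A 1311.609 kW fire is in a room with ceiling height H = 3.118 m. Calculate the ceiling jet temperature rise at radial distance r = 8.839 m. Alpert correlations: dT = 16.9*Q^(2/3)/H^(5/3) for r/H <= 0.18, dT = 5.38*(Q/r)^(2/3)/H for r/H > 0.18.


r/H = 8.839 / 3.118 = 2.8348
r/H > 0.18, so dT = 5.38*(Q/r)^(2/3)/H
Q/r = 148.39
(Q/r)^(2/3) = 28.029
dT = 5.38 * 28.029 / 3.118 = 48.362 K

48.362 K


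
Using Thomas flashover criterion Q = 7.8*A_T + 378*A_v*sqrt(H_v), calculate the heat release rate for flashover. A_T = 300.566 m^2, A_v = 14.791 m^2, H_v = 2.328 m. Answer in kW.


7.8*A_T = 2344.4
sqrt(H_v) = 1.5258
378*A_v*sqrt(H_v) = 8530.6
Q = 2344.4 + 8530.6 = 10875 kW

10875 kW


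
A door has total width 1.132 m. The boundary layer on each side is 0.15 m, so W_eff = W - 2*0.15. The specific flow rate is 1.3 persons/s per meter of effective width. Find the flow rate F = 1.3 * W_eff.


W_eff = 1.132 - 0.30 = 0.832 m
F = 1.3 * 0.832 = 1.0816 persons/s

1.0816 persons/s


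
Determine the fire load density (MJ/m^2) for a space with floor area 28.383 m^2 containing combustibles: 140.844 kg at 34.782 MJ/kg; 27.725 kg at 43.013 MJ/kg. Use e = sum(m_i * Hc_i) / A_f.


Total energy = 140.844*34.782 + 27.725*43.013
= 4898.836 + 1192.535
= 6091.371 MJ
e = 6091.371 / 28.383 = 214.61 MJ/m^2

214.61 MJ/m^2


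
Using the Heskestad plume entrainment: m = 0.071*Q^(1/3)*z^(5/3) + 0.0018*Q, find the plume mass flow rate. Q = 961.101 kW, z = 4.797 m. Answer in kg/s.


Q^(1/3) = 9.8686
z^(5/3) = 13.644
First term = 0.071 * 9.8686 * 13.644 = 9.5601
Second term = 0.0018 * 961.101 = 1.7300
m = 11.290 kg/s

11.290 kg/s


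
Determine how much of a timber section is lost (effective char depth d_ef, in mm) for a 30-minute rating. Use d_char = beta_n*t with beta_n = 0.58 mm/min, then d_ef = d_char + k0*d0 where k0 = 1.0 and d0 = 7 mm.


d_char = 0.58 * 30 = 17.4 mm
d_ef = 17.4 + 1.0*7 = 24.4 mm

24.4 mm


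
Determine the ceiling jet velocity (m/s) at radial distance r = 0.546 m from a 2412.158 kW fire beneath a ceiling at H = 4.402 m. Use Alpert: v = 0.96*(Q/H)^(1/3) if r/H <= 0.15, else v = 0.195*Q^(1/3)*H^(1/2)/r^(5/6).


r/H = 0.546 / 4.402 = 0.12403
r/H <= 0.15, so v = 0.96*(Q/H)^(1/3)
Q/H = 547.97
(Q/H)^(1/3) = 8.1831
v = 0.96 * 8.1831 = 7.8558 m/s

7.8558 m/s


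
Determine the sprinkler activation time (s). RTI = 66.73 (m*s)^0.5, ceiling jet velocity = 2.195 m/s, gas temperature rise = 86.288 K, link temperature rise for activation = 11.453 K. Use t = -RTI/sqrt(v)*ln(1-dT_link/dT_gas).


dT_link/dT_gas = 0.13273
ln(1 - 0.13273) = -0.14240
t = -66.73 / sqrt(2.195) * -0.14240 = 6.4140 s

6.4140 s


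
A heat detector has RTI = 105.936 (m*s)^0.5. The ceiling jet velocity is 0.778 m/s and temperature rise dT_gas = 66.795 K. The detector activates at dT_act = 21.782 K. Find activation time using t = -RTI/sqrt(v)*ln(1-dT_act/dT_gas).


dT_act/dT_gas = 0.32610
ln(1 - 0.32610) = -0.39468
t = -105.936 / sqrt(0.778) * -0.39468 = 47.402 s

47.402 s


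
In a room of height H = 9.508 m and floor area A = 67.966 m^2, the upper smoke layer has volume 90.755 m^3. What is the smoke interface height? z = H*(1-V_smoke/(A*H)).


V/(A*H) = 0.14044
1 - 0.14044 = 0.85956
z = 9.508 * 0.85956 = 8.1727 m

8.1727 m


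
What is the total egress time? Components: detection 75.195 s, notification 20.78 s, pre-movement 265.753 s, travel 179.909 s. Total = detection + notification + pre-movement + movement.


Total = 75.195 + 20.78 + 265.753 + 179.909 = 541.637 s

541.637 s


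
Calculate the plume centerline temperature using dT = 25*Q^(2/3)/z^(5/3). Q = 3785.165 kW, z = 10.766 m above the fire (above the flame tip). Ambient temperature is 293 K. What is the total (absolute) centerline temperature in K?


Q^(2/3) = 242.88
z^(5/3) = 52.492
dT = 25 * 242.88 / 52.492 = 115.67 K
T = 293 + 115.67 = 408.67 K

408.67 K


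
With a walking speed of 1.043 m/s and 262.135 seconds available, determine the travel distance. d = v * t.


d = 1.043 * 262.135 = 273.41 m

273.41 m


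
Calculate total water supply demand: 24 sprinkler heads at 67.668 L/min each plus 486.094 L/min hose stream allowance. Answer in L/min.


Sprinkler demand = 24 * 67.668 = 1624.032 L/min
Total = 1624.032 + 486.094 = 2110.126 L/min

2110.126 L/min


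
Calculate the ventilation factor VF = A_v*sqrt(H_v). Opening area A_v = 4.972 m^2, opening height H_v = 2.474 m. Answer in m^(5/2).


sqrt(H_v) = 1.5729
VF = 4.972 * 1.5729 = 7.8204 m^(5/2)

7.8204 m^(5/2)


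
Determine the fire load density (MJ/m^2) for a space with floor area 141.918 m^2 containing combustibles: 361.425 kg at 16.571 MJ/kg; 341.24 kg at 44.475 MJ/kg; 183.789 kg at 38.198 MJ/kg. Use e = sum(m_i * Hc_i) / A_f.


Total energy = 361.425*16.571 + 341.24*44.475 + 183.789*38.198
= 5989.174 + 15176.649 + 7020.372
= 28186.19 MJ
e = 28186.19 / 141.918 = 198.61 MJ/m^2

198.61 MJ/m^2


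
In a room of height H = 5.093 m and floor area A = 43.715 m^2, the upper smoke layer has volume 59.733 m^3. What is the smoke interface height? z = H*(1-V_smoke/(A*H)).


V/(A*H) = 0.26829
1 - 0.26829 = 0.73171
z = 5.093 * 0.73171 = 3.7266 m

3.7266 m


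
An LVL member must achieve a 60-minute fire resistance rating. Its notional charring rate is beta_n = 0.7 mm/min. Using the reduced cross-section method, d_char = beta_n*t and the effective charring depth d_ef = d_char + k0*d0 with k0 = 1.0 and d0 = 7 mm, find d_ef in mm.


d_char = 0.7 * 60 = 42 mm
d_ef = 42 + 1.0*7 = 49 mm

49 mm


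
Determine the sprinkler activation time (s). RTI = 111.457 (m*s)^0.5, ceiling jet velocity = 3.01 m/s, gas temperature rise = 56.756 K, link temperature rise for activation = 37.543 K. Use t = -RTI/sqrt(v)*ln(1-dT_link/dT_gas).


dT_link/dT_gas = 0.66148
ln(1 - 0.66148) = -1.0832
t = -111.457 / sqrt(3.01) * -1.0832 = 69.586 s

69.586 s


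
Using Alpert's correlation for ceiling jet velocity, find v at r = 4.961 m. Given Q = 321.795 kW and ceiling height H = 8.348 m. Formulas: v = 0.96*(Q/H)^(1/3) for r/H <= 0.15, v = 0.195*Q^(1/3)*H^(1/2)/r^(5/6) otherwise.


r/H = 4.961 / 8.348 = 0.59427
r/H > 0.15, so v = 0.195*Q^(1/3)*H^(1/2)/r^(5/6)
Q^(1/3) = 6.8527
H^(1/2) = 2.8893
r^(5/6) = 3.7988
v = 0.195 * 6.8527 * 2.8893 / 3.7988 = 1.0164 m/s

1.0164 m/s


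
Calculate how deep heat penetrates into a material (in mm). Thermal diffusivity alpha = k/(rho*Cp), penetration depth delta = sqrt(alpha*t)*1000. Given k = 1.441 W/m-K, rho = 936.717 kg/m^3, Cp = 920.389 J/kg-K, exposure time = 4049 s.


alpha = 1.441 / (936.717 * 920.389) = 1.6714e-06 m^2/s
alpha * t = 0.0067676
delta = sqrt(0.0067676) * 1000 = 82.265 mm

82.265 mm


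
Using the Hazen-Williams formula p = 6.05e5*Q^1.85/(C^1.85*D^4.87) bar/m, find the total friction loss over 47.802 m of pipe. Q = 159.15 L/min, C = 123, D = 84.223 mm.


Q^1.85 = 11840
C^1.85 = 7350.6
D^4.87 = 2.3815e+09
p/m = 0.00040919 bar/m
p_total = 0.00040919 * 47.802 = 0.019560 bar

0.019560 bar


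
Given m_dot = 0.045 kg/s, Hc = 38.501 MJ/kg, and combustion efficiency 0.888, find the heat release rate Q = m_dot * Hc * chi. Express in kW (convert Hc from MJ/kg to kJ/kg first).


Hc = 38.501 MJ/kg = 38.501 * 1000 kJ/kg = 38501 kJ/kg
Q = 0.045 kg/s * 38501 kJ/kg * 0.888 = 1538.5 kW

1538.5 kW


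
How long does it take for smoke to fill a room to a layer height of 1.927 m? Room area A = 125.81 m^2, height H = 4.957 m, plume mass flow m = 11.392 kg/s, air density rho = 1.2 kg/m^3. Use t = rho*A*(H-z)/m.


H - z = 3.03 m
t = 1.2 * 125.81 * 3.03 / 11.392 = 40.155 s

40.155 s


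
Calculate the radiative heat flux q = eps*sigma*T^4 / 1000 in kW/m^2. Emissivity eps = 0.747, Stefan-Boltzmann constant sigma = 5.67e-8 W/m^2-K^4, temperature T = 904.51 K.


T^4 = 6.6935e+11
q = 0.747 * 5.67e-8 * 6.6935e+11 / 1000 = 28.350 kW/m^2

28.350 kW/m^2


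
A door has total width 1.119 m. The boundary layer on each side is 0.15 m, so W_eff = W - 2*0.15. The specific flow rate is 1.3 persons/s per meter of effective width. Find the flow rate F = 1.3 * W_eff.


W_eff = 1.119 - 0.30 = 0.819 m
F = 1.3 * 0.819 = 1.0647 persons/s

1.0647 persons/s


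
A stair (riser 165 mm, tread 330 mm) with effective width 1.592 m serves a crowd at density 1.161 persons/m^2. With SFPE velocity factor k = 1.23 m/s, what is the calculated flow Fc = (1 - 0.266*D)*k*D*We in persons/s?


1 - 0.266*D = 1 - 0.266*1.161 = 0.69117
Fs = 0.69117 * 1.23 * 1.161 = 0.98702 persons/(s*m)
Fc = 0.98702 * 1.592 = 1.5713 persons/s

1.5713 persons/s


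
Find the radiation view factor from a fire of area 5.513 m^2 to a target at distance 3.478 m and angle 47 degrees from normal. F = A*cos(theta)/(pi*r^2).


cos(47 deg) = 0.68200
pi*r^2 = 38.002
F = 5.513 * 0.68200 / 38.002 = 0.098938

0.098938


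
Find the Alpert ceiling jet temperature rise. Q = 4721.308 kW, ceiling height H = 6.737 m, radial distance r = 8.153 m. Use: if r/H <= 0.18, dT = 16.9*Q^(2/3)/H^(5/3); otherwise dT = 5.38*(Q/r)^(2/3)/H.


r/H = 8.153 / 6.737 = 1.2102
r/H > 0.18, so dT = 5.38*(Q/r)^(2/3)/H
Q/r = 579.09
(Q/r)^(2/3) = 69.475
dT = 5.38 * 69.475 / 6.737 = 55.481 K

55.481 K


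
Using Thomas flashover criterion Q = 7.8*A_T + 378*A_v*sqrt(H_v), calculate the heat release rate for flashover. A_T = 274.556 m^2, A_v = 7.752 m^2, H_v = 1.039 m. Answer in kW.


7.8*A_T = 2141.5
sqrt(H_v) = 1.0193
378*A_v*sqrt(H_v) = 2986.8
Q = 2141.5 + 2986.8 = 5128.4 kW

5128.4 kW


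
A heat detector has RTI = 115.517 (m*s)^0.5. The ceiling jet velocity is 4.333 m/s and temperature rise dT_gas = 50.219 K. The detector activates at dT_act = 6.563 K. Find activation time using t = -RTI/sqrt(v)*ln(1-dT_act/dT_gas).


dT_act/dT_gas = 0.13069
ln(1 - 0.13069) = -0.14005
t = -115.517 / sqrt(4.333) * -0.14005 = 7.7722 s

7.7722 s


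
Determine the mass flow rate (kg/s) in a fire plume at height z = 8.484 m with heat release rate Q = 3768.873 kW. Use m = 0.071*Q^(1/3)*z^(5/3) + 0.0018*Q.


Q^(1/3) = 15.562
z^(5/3) = 35.291
First term = 0.071 * 15.562 * 35.291 = 38.994
Second term = 0.0018 * 3768.873 = 6.7840
m = 45.778 kg/s

45.778 kg/s


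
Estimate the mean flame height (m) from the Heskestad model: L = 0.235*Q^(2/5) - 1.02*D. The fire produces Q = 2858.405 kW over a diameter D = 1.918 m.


Q^(2/5) = 24.124
0.235 * Q^(2/5) = 5.6691
1.02 * D = 1.9564
L = 3.7128 m

3.7128 m


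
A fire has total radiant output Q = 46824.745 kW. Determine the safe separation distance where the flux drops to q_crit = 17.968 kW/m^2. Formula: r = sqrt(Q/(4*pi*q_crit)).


4*pi*q_crit = 225.79
Q/(4*pi*q_crit) = 207.38
r = sqrt(207.38) = 14.401 m

14.401 m


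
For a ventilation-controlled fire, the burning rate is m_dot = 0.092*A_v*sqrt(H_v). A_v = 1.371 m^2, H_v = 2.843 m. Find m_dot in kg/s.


sqrt(H_v) = 1.6861
m_dot = 0.092 * 1.371 * 1.6861 = 0.21267 kg/s

0.21267 kg/s


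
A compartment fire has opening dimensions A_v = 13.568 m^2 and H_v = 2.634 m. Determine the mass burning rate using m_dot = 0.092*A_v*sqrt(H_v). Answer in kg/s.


sqrt(H_v) = 1.6230
m_dot = 0.092 * 13.568 * 1.6230 = 2.0259 kg/s

2.0259 kg/s


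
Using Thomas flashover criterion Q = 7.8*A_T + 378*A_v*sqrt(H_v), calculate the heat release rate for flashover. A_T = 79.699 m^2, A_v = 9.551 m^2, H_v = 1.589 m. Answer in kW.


7.8*A_T = 621.65
sqrt(H_v) = 1.2606
378*A_v*sqrt(H_v) = 4551.0
Q = 621.65 + 4551.0 = 5172.6 kW

5172.6 kW


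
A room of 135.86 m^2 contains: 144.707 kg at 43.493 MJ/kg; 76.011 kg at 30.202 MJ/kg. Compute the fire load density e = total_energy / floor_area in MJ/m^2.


Total energy = 144.707*43.493 + 76.011*30.202
= 6293.742 + 2295.684
= 8589.426 MJ
e = 8589.426 / 135.86 = 63.223 MJ/m^2

63.223 MJ/m^2


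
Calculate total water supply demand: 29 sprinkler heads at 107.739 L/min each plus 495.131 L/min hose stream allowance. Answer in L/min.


Sprinkler demand = 29 * 107.739 = 3124.431 L/min
Total = 3124.431 + 495.131 = 3619.562 L/min

3619.562 L/min


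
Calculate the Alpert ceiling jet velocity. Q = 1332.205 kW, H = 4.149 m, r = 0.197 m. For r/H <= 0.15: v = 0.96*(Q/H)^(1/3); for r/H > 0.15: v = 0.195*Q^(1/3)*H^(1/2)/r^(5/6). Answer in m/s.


r/H = 0.197 / 4.149 = 0.047481
r/H <= 0.15, so v = 0.96*(Q/H)^(1/3)
Q/H = 321.09
(Q/H)^(1/3) = 6.8477
v = 0.96 * 6.8477 = 6.5738 m/s

6.5738 m/s


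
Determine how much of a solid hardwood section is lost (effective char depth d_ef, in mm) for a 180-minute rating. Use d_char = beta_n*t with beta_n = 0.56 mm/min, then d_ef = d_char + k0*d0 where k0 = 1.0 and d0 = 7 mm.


d_char = 0.56 * 180 = 100.8 mm
d_ef = 100.8 + 1.0*7 = 107.8 mm

107.8 mm


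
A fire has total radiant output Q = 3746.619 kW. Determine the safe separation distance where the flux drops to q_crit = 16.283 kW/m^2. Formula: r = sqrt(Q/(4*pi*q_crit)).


4*pi*q_crit = 204.62
Q/(4*pi*q_crit) = 18.310
r = sqrt(18.310) = 4.2791 m

4.2791 m


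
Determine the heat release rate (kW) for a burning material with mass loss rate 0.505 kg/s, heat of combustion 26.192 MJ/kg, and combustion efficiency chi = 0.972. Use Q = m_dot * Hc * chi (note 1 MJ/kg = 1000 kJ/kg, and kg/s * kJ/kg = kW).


Hc = 26.192 MJ/kg = 26.192 * 1000 kJ/kg = 26192 kJ/kg
Q = 0.505 kg/s * 26192 kJ/kg * 0.972 = 12857 kW

12857 kW


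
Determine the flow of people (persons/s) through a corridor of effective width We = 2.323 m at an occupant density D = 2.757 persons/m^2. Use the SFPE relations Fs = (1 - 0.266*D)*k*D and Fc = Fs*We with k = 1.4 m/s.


1 - 0.266*D = 1 - 0.266*2.757 = 0.26664
Fs = 0.26664 * 1.4 * 2.757 = 1.0292 persons/(s*m)
Fc = 1.0292 * 2.323 = 2.3908 persons/s

2.3908 persons/s


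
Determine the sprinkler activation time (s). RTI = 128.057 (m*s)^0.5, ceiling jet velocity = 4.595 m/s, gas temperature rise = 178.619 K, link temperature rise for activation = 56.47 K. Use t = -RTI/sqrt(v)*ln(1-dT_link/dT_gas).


dT_link/dT_gas = 0.31615
ln(1 - 0.31615) = -0.38001
t = -128.057 / sqrt(4.595) * -0.38001 = 22.702 s

22.702 s


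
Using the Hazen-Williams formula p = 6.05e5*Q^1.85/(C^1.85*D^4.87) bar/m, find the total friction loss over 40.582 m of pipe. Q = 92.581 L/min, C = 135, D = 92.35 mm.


Q^1.85 = 4345.8
C^1.85 = 8732.1
D^4.87 = 3.7297e+09
p/m = 8.0728e-05 bar/m
p_total = 8.0728e-05 * 40.582 = 0.0032761 bar

0.0032761 bar


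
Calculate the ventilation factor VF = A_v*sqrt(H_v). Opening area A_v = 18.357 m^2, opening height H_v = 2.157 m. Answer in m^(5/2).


sqrt(H_v) = 1.4687
VF = 18.357 * 1.4687 = 26.960 m^(5/2)

26.960 m^(5/2)


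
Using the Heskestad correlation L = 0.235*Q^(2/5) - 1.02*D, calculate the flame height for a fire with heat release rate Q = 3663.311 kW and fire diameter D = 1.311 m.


Q^(2/5) = 26.641
0.235 * Q^(2/5) = 6.2606
1.02 * D = 1.3372
L = 4.9234 m

4.9234 m


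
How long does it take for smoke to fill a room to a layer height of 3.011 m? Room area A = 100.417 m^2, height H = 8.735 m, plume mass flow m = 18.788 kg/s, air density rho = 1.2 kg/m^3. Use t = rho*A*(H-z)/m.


H - z = 5.724 m
t = 1.2 * 100.417 * 5.724 / 18.788 = 36.712 s

36.712 s


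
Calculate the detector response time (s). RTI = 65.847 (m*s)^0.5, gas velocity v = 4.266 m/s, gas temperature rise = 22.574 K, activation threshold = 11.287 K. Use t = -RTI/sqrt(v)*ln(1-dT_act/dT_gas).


dT_act/dT_gas = 0.5
ln(1 - 0.5) = -0.69315
t = -65.847 / sqrt(4.266) * -0.69315 = 22.098 s

22.098 s


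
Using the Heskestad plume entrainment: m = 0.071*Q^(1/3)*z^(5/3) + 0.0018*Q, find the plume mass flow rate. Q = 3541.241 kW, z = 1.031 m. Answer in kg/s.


Q^(1/3) = 15.242
z^(5/3) = 1.0522
First term = 0.071 * 15.242 * 1.0522 = 1.1387
Second term = 0.0018 * 3541.241 = 6.3742
m = 7.5129 kg/s

7.5129 kg/s


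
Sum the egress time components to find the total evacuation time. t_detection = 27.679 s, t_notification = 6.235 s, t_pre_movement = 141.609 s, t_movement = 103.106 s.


Total = 27.679 + 6.235 + 141.609 + 103.106 = 278.629 s

278.629 s


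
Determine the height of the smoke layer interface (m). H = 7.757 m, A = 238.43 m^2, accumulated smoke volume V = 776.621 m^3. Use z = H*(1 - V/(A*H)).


V/(A*H) = 0.41991
1 - 0.41991 = 0.58009
z = 7.757 * 0.58009 = 4.4998 m

4.4998 m


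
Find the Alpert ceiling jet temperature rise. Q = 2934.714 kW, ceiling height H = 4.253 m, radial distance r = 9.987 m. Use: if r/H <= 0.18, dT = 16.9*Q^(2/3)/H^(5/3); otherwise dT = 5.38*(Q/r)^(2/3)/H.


r/H = 9.987 / 4.253 = 2.3482
r/H > 0.18, so dT = 5.38*(Q/r)^(2/3)/H
Q/r = 293.85
(Q/r)^(2/3) = 44.200
dT = 5.38 * 44.200 / 4.253 = 55.912 K

55.912 K


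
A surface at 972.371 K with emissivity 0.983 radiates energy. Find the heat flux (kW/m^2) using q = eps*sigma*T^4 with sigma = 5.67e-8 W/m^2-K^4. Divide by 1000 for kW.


T^4 = 8.9398e+11
q = 0.983 * 5.67e-8 * 8.9398e+11 / 1000 = 49.827 kW/m^2

49.827 kW/m^2


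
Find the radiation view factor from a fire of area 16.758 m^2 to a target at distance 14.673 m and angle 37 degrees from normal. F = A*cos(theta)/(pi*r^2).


cos(37 deg) = 0.79864
pi*r^2 = 676.38
F = 16.758 * 0.79864 / 676.38 = 0.019787

0.019787


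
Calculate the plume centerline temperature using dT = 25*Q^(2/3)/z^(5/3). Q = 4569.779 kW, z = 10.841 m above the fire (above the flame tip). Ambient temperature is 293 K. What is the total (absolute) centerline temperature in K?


Q^(2/3) = 275.38
z^(5/3) = 53.103
dT = 25 * 275.38 / 53.103 = 129.64 K
T = 293 + 129.64 = 422.64 K

422.64 K


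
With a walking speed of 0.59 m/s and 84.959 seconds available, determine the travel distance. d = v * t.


d = 0.59 * 84.959 = 50.126 m

50.126 m


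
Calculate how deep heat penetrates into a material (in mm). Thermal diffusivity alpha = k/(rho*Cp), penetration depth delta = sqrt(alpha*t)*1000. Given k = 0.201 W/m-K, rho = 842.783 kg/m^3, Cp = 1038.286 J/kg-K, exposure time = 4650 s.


alpha = 0.201 / (842.783 * 1038.286) = 2.2970e-07 m^2/s
alpha * t = 0.0010681
delta = sqrt(0.0010681) * 1000 = 32.682 mm

32.682 mm


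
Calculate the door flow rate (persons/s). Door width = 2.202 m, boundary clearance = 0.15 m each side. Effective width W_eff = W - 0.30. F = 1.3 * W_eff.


W_eff = 2.202 - 0.30 = 1.902 m
F = 1.3 * 1.902 = 2.4726 persons/s

2.4726 persons/s


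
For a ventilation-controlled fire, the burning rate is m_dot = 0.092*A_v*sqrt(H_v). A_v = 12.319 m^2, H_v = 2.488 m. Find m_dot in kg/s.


sqrt(H_v) = 1.5773
m_dot = 0.092 * 12.319 * 1.5773 = 1.7877 kg/s

1.7877 kg/s


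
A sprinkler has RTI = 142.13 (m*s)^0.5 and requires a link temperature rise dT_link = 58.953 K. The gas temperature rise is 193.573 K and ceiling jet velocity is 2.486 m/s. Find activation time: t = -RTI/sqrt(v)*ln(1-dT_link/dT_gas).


dT_link/dT_gas = 0.30455
ln(1 - 0.30455) = -0.36320
t = -142.13 / sqrt(2.486) * -0.36320 = 32.740 s

32.740 s


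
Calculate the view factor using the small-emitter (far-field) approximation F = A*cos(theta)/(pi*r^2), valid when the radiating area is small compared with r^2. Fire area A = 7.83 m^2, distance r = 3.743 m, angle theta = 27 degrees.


cos(27 deg) = 0.89101
pi*r^2 = 44.014
F = 7.83 * 0.89101 / 44.014 = 0.15851

0.15851
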